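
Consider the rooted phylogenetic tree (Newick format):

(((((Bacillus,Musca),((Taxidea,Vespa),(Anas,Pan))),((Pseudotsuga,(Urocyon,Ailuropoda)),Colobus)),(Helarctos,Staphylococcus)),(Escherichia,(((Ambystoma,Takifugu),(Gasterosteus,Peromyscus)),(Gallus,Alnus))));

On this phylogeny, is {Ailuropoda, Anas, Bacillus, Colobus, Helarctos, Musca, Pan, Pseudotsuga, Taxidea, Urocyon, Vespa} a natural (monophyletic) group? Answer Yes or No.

No

The MRCA of the listed taxa subtends ((((Bacillus,Musca),((Taxidea,Vespa),(Anas,Pan))),((Pseudotsuga,(Urocyon,Ailuropoda)),Colobus)),(Helarctos,Staphylococcus)).
That clade also contains Staphylococcus, which is not in the proposed group, so the group is not monophyletic.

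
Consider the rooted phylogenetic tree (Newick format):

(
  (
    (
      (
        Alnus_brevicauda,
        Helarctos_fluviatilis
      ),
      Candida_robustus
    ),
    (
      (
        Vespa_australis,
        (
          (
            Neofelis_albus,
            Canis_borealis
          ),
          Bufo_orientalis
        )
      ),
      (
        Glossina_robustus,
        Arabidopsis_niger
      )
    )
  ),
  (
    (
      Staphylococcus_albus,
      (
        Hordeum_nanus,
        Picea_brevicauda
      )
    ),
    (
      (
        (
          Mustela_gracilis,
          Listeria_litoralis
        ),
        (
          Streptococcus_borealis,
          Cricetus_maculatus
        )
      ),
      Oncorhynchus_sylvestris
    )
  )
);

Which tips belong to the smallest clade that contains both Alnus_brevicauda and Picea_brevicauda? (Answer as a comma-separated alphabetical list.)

Tracing Alnus_brevicauda: it sits inside (Alnus_brevicauda,Helarctos_fluviatilis).
Tracing Picea_brevicauda: it sits inside (Hordeum_nanus,Picea_brevicauda).
The smallest clade enclosing both is the whole tree (their MRCA is the root), so the answer is all 17 tips in alphabetical order.

Alnus_brevicauda, Arabidopsis_niger, Bufo_orientalis, Candida_robustus, Canis_borealis, Cricetus_maculatus, Glossina_robustus, Helarctos_fluviatilis, Hordeum_nanus, Listeria_litoralis, Mustela_gracilis, Neofelis_albus, Oncorhynchus_sylvestris, Picea_brevicauda, Staphylococcus_albus, Streptococcus_borealis, Vespa_australis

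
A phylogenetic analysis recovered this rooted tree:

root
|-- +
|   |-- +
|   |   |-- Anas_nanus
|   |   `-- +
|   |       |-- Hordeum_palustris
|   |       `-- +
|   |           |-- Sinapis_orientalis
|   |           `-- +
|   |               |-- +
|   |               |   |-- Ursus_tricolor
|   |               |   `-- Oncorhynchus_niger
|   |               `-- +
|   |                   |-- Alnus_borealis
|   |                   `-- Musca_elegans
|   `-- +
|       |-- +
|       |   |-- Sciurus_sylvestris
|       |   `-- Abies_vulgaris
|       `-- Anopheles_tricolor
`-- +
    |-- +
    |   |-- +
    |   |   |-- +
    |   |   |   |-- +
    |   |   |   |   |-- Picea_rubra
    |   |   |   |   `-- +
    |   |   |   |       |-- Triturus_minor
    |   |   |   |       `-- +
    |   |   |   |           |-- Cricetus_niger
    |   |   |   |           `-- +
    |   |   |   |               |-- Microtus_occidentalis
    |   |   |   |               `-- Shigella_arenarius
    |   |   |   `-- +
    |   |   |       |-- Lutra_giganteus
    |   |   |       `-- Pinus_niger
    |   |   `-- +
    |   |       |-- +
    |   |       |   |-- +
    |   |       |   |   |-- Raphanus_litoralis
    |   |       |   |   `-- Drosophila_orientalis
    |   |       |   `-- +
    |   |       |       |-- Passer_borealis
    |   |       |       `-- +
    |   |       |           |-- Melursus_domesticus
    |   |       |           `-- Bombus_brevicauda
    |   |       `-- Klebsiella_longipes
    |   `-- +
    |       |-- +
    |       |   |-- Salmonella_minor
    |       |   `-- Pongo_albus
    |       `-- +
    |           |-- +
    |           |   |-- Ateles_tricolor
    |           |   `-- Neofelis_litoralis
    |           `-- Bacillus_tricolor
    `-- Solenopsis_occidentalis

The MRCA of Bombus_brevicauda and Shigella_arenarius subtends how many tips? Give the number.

13

The MRCA of Bombus_brevicauda and Shigella_arenarius is the node subtending (((Picea_rubra,(Triturus_minor,(Cricetus_niger,(Microtus_occidentalis,Shigella_arenarius)))),(Lutra_giganteus,Pinus_niger)),(((Raphanus_litoralis,Drosophila_orientalis),(Passer_borealis,(Melursus_domesticus,Bombus_brevicauda))),Klebsiella_longipes)).
That clade contains 13 terminal taxa: Bombus_brevicauda, Cricetus_niger, Drosophila_orientalis, Klebsiella_longipes, Lutra_giganteus, Melursus_domesticus, Microtus_occidentalis, Passer_borealis, Picea_rubra, Pinus_niger, Raphanus_litoralis, Shigella_arenarius, Triturus_minor.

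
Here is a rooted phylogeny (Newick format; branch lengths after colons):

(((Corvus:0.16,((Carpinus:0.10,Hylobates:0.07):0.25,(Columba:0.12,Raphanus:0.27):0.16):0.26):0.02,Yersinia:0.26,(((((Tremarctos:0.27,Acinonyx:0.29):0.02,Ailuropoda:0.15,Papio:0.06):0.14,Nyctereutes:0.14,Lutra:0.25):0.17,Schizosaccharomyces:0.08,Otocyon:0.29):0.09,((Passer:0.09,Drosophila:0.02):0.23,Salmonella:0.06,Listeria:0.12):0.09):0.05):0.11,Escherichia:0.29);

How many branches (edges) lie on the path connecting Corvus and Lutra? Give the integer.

6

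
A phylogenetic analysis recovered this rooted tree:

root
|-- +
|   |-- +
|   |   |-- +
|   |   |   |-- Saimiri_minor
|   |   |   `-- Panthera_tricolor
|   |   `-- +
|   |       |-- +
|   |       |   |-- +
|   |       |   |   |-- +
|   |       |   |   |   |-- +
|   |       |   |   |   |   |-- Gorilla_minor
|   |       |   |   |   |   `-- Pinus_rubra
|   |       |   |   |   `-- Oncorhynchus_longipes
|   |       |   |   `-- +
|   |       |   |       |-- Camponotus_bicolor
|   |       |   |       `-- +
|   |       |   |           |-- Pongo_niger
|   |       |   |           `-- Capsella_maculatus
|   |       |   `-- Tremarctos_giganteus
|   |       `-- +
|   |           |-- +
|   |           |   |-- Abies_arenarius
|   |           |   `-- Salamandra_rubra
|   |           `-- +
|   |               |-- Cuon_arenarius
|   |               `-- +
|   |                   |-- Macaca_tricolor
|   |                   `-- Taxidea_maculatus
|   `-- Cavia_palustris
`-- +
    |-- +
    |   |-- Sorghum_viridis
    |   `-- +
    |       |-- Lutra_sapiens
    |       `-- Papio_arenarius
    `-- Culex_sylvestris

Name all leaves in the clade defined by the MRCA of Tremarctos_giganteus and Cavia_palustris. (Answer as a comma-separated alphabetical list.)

Tracing Tremarctos_giganteus: it sits inside ((((Gorilla_minor,Pinus_rubra),Oncorhynchus_longipes),(Camponotus_bicolor,(Pongo_niger,Capsella_maculatus))),Tremarctos_giganteus).
Tracing Cavia_palustris: it sits inside (((Saimiri_minor,Panthera_tricolor),(((((Gorilla_minor,Pinus_rubra),Oncorhynchus_longipes),(Camponotus_bicolor,(Pongo_niger,Capsella_maculatus))),Tremarctos_giganteus),((Abies_arenarius,Salamandra_rubra),(Cuon_arenarius,(Macaca_tricolor,Taxidea_maculatus))))),Cavia_palustris).
The smallest clade enclosing both is (((Saimiri_minor,Panthera_tricolor),(((((Gorilla_minor,Pinus_rubra),Oncorhynchus_longipes),(Camponotus_bicolor,(Pongo_niger,Capsella_maculatus))),Tremarctos_giganteus),((Abies_arenarius,Salamandra_rubra),(Cuon_arenarius,(Macaca_tricolor,Taxidea_maculatus))))),Cavia_palustris); the answer is its 15 terminal taxa in alphabetical order.

Abies_arenarius, Camponotus_bicolor, Capsella_maculatus, Cavia_palustris, Cuon_arenarius, Gorilla_minor, Macaca_tricolor, Oncorhynchus_longipes, Panthera_tricolor, Pinus_rubra, Pongo_niger, Saimiri_minor, Salamandra_rubra, Taxidea_maculatus, Tremarctos_giganteus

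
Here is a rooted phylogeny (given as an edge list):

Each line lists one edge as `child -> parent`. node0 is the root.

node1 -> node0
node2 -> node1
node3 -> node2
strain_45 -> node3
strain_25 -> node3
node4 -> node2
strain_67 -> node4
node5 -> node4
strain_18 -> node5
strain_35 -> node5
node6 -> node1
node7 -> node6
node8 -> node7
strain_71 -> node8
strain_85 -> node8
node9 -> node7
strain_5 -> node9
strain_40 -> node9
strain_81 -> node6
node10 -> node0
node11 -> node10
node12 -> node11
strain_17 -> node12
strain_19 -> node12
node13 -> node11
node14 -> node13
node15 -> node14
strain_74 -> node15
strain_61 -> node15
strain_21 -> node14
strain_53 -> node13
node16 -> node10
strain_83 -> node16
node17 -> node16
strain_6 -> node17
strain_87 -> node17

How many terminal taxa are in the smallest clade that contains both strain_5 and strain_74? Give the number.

19

The MRCA of strain_5 and strain_74 is the root, so the clade is the entire tree.
That clade contains 19 terminal taxa: strain_17, strain_18, strain_19, strain_21, strain_25, strain_35, strain_40, strain_45, strain_5, strain_53, strain_6, strain_61, strain_67, strain_71, strain_74, strain_81, strain_83, strain_85, strain_87.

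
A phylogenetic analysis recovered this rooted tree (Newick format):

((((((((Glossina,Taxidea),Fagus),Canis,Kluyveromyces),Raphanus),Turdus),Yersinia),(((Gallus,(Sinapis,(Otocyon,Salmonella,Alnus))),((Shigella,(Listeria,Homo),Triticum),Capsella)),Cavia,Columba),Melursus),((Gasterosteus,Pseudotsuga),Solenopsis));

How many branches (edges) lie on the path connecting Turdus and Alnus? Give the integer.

9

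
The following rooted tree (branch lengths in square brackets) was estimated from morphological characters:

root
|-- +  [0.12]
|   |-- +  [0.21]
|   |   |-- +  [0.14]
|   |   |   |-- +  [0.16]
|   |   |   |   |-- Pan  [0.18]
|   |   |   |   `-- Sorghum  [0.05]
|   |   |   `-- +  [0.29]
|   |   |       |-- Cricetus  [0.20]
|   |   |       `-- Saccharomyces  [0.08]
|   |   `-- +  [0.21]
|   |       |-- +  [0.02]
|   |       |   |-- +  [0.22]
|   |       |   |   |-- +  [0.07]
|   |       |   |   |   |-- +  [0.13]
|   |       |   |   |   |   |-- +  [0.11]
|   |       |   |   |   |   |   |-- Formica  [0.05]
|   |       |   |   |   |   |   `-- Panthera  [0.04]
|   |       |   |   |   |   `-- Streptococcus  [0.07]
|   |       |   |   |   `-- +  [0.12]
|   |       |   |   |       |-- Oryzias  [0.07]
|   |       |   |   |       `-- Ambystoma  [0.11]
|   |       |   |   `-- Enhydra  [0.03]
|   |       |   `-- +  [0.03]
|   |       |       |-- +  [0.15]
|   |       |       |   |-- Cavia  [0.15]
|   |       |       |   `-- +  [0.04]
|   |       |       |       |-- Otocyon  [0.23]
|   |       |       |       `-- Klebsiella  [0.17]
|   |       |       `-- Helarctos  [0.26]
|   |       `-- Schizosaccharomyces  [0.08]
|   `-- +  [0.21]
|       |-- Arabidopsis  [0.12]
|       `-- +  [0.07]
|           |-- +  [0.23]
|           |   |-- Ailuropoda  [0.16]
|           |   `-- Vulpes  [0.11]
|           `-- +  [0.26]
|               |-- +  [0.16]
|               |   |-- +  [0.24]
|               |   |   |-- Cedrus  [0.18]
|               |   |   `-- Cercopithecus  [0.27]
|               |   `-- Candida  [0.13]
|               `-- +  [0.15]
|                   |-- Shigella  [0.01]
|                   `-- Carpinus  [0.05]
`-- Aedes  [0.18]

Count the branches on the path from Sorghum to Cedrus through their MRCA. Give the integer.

The MRCA of Sorghum and Cedrus is the node subtending ((((Pan,Sorghum),(Cricetus,Saccharomyces)),((((((Formica,Panthera),Streptococcus),(Oryzias,Ambystoma)),Enhydra),((Cavia,(Otocyon,Klebsiella)),Helarctos)),Schizosaccharomyces)),(Arabidopsis,((Ailuropoda,Vulpes),(((Cedrus,Cercopithecus),Candida),(Shigella,Carpinus))))).
From Sorghum up to that node: 4 branches. From Cedrus up to the same node: 6 branches. Total: 4 + 6 = 10.

10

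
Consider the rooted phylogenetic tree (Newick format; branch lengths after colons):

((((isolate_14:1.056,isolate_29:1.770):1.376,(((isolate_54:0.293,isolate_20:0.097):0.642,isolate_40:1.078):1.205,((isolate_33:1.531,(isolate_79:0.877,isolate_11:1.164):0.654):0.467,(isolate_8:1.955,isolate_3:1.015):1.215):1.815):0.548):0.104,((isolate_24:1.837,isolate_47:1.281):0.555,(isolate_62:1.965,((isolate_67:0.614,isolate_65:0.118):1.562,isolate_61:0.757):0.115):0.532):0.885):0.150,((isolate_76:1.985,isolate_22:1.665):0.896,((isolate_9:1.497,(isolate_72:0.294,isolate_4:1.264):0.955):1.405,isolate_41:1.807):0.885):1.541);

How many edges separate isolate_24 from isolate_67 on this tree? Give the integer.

6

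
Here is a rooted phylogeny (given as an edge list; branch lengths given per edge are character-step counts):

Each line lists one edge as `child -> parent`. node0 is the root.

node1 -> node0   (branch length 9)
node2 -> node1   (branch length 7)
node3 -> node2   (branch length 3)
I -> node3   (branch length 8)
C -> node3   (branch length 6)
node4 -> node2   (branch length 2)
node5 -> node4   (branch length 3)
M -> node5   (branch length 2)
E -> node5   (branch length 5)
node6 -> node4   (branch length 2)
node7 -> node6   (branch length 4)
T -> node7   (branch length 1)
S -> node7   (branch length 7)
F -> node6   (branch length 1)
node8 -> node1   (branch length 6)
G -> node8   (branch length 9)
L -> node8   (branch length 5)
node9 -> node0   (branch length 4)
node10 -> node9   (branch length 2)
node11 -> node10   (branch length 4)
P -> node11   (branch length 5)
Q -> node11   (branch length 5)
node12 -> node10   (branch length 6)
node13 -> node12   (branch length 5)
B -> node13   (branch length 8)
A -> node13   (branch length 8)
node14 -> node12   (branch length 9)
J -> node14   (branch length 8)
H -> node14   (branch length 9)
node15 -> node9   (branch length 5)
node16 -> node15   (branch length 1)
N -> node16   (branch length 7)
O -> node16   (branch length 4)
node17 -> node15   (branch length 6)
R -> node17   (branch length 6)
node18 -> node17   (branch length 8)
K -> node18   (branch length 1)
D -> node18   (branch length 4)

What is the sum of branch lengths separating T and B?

The path runs T → … → MRCA → … → B; the MRCA is the root of the tree.
Branch lengths along that path: 1 + 4 + 2 + 2 + 7 + 9 + 4 + 2 + 6 + 5 + 8 = 50.

50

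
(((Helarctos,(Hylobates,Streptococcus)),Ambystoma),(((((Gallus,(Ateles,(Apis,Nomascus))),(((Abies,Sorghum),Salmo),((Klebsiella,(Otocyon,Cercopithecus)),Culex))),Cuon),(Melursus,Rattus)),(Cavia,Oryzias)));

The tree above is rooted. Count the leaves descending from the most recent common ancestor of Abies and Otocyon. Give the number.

The MRCA of Abies and Otocyon is the node subtending (((Abies,Sorghum),Salmo),((Klebsiella,(Otocyon,Cercopithecus)),Culex)).
That clade contains 7 terminal taxa: Abies, Cercopithecus, Culex, Klebsiella, Otocyon, Salmo, Sorghum.

7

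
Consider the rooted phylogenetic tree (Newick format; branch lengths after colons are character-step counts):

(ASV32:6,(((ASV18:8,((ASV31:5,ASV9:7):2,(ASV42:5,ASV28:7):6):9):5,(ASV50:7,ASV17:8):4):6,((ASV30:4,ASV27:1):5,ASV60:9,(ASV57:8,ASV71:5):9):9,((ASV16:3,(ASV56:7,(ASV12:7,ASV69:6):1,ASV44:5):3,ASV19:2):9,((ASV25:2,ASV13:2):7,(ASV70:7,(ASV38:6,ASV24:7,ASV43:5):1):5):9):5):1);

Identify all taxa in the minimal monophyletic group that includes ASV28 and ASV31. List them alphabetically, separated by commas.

ASV28, ASV31, ASV42, ASV9

Tracing ASV28: it sits inside (ASV42,ASV28).
Tracing ASV31: it sits inside (ASV31,ASV9).
The smallest clade enclosing both is ((ASV31,ASV9),(ASV42,ASV28)); the answer is its 4 terminal taxa in alphabetical order.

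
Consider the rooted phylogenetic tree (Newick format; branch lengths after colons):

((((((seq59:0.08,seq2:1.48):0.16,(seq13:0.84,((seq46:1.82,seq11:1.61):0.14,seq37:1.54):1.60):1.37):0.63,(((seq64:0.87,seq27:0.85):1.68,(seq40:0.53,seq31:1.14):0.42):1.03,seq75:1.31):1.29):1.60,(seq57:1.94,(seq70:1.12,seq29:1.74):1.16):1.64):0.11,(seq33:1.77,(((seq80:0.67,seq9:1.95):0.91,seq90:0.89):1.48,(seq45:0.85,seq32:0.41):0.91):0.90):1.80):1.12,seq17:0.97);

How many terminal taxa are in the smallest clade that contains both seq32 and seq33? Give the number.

6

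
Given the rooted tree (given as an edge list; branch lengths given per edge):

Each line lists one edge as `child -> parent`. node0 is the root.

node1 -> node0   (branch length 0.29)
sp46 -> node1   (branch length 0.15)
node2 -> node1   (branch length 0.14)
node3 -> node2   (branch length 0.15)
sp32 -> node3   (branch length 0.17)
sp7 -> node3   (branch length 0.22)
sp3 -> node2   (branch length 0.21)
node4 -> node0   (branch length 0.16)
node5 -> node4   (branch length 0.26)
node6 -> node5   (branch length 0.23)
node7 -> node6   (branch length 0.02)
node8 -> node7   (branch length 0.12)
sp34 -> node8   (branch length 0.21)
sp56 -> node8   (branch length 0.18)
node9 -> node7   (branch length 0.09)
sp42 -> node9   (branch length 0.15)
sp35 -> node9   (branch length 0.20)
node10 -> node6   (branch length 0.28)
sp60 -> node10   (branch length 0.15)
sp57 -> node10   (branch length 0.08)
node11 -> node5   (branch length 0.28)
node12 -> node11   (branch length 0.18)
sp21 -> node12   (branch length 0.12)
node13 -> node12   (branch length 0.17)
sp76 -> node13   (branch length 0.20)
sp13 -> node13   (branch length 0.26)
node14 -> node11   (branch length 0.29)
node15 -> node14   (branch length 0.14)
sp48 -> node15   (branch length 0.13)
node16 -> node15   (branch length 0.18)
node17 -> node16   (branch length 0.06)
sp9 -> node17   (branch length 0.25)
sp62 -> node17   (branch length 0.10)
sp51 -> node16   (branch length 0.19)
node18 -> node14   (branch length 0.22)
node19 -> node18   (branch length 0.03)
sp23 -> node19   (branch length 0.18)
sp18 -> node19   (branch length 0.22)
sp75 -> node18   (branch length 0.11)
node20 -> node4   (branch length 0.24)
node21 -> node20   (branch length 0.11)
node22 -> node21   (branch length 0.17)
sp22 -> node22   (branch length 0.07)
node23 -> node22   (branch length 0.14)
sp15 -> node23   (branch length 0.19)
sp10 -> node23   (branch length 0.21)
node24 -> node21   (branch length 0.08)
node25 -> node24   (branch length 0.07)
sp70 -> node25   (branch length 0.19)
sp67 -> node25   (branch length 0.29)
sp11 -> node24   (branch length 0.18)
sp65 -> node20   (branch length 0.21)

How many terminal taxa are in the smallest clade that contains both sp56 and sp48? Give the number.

16

The MRCA of sp56 and sp48 is the node subtending ((((sp34,sp56),(sp42,sp35)),(sp60,sp57)),((sp21,(sp76,sp13)),((sp48,((sp9,sp62),sp51)),((sp23,sp18),sp75)))).
That clade contains 16 terminal taxa: sp13, sp18, sp21, sp23, sp34, sp35, sp42, sp48, sp51, sp56, sp57, sp60, sp62, sp75, sp76, sp9.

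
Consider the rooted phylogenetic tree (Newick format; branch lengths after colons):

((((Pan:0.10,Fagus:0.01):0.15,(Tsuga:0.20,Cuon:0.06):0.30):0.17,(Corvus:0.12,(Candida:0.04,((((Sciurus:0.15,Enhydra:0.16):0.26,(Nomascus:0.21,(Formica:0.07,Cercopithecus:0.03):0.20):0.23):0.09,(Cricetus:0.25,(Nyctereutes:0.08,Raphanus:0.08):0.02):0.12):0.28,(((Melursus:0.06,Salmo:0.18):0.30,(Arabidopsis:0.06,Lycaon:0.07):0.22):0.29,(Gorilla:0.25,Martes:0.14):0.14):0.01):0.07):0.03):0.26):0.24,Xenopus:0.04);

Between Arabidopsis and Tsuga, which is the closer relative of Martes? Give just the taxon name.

Arabidopsis

The MRCA of Martes and Arabidopsis subtends (((Melursus,Salmo),(Arabidopsis,Lycaon)),(Gorilla,Martes)) (6 taxa).
The MRCA of Martes and Tsuga subtends (((Pan,Fagus),(Tsuga,Cuon)),(Corvus,(Candida,((((Sciurus,Enhydra),(Nomascus,(Formica,Cercopithecus))),(Cricetus,(Nyctereutes,Raphanus))),(((Melursus,Salmo),(Arabidopsis,Lycaon)),(Gorilla,Martes)))))) (20 taxa).
The first is nested inside the second, so Martes shares a more recent common ancestor with Arabidopsis.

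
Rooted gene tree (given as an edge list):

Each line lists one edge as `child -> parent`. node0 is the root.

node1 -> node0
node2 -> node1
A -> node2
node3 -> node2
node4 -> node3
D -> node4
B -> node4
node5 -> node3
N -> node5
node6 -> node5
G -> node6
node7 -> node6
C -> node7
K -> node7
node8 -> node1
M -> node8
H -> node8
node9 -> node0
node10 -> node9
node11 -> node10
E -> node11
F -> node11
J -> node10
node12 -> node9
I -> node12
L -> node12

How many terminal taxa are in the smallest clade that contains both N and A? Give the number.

7

The MRCA of N and A is the node subtending (A,((D,B),(N,(G,(C,K))))).
That clade contains 7 terminal taxa: A, B, C, D, G, K, N.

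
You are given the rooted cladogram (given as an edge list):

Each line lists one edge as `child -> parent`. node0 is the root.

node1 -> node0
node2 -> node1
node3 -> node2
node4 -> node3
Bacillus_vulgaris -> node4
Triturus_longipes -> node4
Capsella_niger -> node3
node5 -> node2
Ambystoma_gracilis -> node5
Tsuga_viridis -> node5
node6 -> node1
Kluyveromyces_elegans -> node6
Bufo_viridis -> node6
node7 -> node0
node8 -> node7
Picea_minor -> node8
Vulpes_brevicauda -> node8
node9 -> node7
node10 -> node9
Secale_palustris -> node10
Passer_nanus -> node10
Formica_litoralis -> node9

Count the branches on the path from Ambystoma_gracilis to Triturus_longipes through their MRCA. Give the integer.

5

The MRCA of Ambystoma_gracilis and Triturus_longipes is the node subtending (((Bacillus_vulgaris,Triturus_longipes),Capsella_niger),(Ambystoma_gracilis,Tsuga_viridis)).
From Ambystoma_gracilis up to that node: 2 branches. From Triturus_longipes up to the same node: 3 branches. Total: 2 + 3 = 5.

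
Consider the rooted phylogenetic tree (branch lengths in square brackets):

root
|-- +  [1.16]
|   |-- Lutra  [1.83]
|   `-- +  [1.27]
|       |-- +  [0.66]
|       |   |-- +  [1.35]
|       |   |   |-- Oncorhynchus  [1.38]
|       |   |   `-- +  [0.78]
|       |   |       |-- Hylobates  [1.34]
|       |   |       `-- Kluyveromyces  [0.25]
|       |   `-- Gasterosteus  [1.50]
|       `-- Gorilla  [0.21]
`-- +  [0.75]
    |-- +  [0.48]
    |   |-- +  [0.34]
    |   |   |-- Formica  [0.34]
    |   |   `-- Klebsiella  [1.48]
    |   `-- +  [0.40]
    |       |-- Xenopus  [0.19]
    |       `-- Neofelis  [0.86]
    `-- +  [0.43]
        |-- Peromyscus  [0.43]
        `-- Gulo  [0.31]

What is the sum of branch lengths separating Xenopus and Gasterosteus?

The path runs Xenopus → … → MRCA → … → Gasterosteus; the MRCA is the root of the tree.
Branch lengths along that path: 0.19 + 0.40 + 0.48 + 0.75 + 1.16 + 1.27 + 0.66 + 1.50 = 6.41.

6.41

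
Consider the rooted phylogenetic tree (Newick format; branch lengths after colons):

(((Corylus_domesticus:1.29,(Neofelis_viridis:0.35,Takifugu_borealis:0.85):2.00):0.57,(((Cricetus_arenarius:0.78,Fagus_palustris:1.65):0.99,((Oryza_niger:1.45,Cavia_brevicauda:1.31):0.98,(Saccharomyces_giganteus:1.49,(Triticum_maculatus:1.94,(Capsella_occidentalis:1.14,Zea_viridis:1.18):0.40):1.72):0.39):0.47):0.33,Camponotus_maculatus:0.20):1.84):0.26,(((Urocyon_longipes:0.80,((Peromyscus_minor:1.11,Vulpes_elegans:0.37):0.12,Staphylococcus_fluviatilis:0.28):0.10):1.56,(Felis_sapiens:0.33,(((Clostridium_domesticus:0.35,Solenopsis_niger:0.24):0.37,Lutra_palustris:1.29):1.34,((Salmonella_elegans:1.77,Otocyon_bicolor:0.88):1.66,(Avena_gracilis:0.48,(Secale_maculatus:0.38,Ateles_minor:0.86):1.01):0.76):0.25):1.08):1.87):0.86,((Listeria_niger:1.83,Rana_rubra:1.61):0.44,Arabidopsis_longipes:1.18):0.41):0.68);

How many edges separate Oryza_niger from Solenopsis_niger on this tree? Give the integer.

13

The MRCA of Oryza_niger and Solenopsis_niger is the root of the tree.
From Oryza_niger up to that node: 6 branches. From Solenopsis_niger up to the same node: 7 branches. Total: 6 + 7 = 13.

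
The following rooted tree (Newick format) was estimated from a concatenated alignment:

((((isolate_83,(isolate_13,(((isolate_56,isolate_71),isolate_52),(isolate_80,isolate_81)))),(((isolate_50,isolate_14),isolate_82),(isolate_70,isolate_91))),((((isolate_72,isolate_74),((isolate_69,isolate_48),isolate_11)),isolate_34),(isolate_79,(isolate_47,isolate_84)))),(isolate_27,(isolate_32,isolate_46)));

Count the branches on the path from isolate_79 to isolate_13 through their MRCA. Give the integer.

7

The MRCA of isolate_79 and isolate_13 is the node subtending (((isolate_83,(isolate_13,(((isolate_56,isolate_71),isolate_52),(isolate_80,isolate_81)))),(((isolate_50,isolate_14),isolate_82),(isolate_70,isolate_91))),((((isolate_72,isolate_74),((isolate_69,isolate_48),isolate_11)),isolate_34),(isolate_79,(isolate_47,isolate_84)))).
From isolate_79 up to that node: 3 branches. From isolate_13 up to the same node: 4 branches. Total: 3 + 4 = 7.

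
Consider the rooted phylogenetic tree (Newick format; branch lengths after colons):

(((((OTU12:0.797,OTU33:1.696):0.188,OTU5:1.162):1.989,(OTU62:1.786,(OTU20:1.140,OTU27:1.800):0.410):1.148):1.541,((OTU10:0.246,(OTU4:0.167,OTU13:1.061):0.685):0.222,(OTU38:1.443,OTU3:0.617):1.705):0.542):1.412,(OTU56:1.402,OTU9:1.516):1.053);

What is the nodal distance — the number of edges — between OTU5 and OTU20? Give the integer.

The MRCA of OTU5 and OTU20 is the node subtending (((OTU12,OTU33),OTU5),(OTU62,(OTU20,OTU27))).
From OTU5 up to that node: 2 branches. From OTU20 up to the same node: 3 branches. Total: 2 + 3 = 5.

5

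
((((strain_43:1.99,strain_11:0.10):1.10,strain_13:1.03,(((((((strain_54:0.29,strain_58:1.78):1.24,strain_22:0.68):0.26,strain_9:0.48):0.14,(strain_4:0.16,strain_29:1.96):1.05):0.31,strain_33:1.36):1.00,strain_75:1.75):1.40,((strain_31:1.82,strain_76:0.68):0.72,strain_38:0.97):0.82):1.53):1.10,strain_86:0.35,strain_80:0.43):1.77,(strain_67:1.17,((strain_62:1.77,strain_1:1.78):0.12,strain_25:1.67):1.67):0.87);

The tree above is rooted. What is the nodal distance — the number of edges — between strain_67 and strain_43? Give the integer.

6

The MRCA of strain_67 and strain_43 is the root of the tree.
From strain_67 up to that node: 2 branches. From strain_43 up to the same node: 4 branches. Total: 2 + 4 = 6.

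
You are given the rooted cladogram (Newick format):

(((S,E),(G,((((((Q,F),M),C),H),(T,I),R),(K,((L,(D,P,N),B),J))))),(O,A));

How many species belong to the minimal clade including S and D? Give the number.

The MRCA of S and D is the node subtending ((S,E),(G,((((((Q,F),M),C),H),(T,I),R),(K,((L,(D,P,N),B),J))))).
That clade contains 18 terminal taxa: B, C, D, E, F, G, H, I, J, K, L, M, N, P, Q, R, S, T.

18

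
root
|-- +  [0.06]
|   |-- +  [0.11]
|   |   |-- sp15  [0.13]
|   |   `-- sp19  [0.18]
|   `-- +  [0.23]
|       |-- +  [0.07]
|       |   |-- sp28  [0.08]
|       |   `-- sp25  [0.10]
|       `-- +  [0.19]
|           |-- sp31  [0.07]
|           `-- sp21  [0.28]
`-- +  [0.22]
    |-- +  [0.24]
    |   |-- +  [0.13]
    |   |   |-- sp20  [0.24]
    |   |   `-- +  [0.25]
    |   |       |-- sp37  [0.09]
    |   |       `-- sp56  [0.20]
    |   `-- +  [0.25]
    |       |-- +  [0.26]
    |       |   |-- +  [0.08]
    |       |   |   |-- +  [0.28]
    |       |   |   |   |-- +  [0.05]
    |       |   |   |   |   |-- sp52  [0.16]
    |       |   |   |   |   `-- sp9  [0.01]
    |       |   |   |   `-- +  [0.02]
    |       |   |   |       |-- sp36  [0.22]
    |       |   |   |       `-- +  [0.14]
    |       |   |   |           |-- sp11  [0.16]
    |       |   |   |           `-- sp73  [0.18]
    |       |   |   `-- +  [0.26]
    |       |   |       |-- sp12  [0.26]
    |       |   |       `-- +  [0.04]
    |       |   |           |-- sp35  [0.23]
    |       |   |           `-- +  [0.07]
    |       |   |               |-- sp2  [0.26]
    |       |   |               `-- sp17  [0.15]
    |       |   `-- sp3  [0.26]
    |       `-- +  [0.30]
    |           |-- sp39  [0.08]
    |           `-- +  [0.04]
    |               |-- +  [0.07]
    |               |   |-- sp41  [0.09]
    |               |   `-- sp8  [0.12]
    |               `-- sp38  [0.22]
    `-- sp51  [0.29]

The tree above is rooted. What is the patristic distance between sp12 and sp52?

1.01

The path runs sp12 → … → MRCA → … → sp52; the MRCA is the node subtending (((sp52,sp9),(sp36,(sp11,sp73))),(sp12,(sp35,(sp2,sp17)))).
Branch lengths along that path: 0.26 + 0.26 + 0.28 + 0.05 + 0.16 = 1.01.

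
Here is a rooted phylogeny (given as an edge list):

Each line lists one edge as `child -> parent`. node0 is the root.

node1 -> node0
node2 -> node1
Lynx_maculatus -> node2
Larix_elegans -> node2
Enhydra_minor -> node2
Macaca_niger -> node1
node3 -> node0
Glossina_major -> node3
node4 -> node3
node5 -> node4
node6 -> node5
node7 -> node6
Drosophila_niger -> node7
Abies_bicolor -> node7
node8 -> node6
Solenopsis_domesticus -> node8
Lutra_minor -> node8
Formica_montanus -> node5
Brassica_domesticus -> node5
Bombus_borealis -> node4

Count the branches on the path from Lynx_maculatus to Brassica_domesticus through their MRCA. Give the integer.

7

The MRCA of Lynx_maculatus and Brassica_domesticus is the root of the tree.
From Lynx_maculatus up to that node: 3 branches. From Brassica_domesticus up to the same node: 4 branches. Total: 3 + 4 = 7.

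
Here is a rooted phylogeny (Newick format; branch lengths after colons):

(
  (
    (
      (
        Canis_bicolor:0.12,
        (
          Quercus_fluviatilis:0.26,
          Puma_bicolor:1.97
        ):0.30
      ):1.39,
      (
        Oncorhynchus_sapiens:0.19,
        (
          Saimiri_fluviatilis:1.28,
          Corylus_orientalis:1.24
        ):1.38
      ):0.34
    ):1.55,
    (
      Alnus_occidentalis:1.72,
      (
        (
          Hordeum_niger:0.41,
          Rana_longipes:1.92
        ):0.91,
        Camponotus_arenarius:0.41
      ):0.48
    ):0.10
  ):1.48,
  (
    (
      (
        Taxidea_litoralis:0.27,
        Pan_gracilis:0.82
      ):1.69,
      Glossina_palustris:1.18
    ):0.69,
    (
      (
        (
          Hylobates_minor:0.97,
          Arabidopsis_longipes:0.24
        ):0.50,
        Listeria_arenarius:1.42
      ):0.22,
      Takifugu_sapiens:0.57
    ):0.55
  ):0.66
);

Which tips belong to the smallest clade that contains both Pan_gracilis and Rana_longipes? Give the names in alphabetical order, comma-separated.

Alnus_occidentalis, Arabidopsis_longipes, Camponotus_arenarius, Canis_bicolor, Corylus_orientalis, Glossina_palustris, Hordeum_niger, Hylobates_minor, Listeria_arenarius, Oncorhynchus_sapiens, Pan_gracilis, Puma_bicolor, Quercus_fluviatilis, Rana_longipes, Saimiri_fluviatilis, Takifugu_sapiens, Taxidea_litoralis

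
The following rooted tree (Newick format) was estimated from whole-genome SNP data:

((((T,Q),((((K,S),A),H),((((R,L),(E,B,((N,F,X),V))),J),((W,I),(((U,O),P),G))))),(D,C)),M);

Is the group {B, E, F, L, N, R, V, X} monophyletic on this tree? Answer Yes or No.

Yes

The most recent common ancestor of these taxa subtends ((R,L),(E,B,((N,F,X),V))).
That clade has exactly 8 tips — every listed taxon and nothing else — so the group is monophyletic.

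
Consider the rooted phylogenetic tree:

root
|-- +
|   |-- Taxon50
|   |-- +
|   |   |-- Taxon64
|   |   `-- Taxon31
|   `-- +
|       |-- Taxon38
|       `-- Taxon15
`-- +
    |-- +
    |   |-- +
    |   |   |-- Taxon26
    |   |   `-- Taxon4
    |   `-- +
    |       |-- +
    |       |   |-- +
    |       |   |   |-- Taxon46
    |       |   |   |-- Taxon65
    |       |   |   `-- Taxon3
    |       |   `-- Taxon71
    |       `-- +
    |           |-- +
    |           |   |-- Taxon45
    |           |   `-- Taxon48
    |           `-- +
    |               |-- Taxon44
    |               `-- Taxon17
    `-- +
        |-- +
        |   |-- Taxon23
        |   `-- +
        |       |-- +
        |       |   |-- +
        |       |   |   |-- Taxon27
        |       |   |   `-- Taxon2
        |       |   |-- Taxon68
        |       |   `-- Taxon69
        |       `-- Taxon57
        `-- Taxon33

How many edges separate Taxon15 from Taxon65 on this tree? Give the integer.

The MRCA of Taxon15 and Taxon65 is the root of the tree.
From Taxon15 up to that node: 3 branches. From Taxon65 up to the same node: 6 branches. Total: 3 + 6 = 9.

9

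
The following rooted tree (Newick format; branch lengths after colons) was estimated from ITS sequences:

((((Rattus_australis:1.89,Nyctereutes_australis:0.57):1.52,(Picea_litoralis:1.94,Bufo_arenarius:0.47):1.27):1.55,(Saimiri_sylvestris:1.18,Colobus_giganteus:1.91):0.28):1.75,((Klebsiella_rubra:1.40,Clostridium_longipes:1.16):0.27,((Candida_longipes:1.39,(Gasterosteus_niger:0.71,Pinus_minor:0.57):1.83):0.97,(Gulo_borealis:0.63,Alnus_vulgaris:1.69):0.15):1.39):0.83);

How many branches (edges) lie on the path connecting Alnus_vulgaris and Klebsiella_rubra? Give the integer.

The MRCA of Alnus_vulgaris and Klebsiella_rubra is the node subtending ((Klebsiella_rubra,Clostridium_longipes),((Candida_longipes,(Gasterosteus_niger,Pinus_minor)),(Gulo_borealis,Alnus_vulgaris))).
From Alnus_vulgaris up to that node: 3 branches. From Klebsiella_rubra up to the same node: 2 branches. Total: 3 + 2 = 5.

5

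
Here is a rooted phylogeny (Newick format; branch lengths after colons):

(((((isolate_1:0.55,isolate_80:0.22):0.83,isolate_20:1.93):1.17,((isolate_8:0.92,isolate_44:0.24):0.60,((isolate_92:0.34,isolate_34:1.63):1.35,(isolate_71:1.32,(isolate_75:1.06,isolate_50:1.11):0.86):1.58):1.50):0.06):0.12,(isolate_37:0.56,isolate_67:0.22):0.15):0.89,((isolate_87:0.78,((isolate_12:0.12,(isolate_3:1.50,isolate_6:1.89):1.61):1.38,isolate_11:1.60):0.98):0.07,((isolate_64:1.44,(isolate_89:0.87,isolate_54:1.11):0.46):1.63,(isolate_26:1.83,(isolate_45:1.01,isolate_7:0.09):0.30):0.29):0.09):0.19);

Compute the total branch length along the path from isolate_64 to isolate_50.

9.47

The path runs isolate_64 → … → MRCA → … → isolate_50; the MRCA is the root of the tree.
Branch lengths along that path: 1.44 + 1.63 + 0.09 + 0.19 + 0.89 + 0.12 + 0.06 + 1.50 + 1.58 + 0.86 + 1.11 = 9.47.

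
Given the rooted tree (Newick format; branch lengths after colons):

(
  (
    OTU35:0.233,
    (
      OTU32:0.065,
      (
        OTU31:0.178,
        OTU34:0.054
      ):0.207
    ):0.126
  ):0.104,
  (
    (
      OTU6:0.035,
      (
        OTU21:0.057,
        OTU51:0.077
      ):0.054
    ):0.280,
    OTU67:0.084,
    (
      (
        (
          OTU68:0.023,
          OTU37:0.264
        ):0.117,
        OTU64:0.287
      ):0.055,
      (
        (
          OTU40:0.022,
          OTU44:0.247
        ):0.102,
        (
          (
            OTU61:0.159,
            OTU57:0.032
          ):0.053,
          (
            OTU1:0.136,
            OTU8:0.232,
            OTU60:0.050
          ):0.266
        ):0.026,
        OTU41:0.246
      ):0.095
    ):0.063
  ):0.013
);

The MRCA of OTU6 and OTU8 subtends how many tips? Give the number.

15

The MRCA of OTU6 and OTU8 is the node subtending ((OTU6,(OTU21,OTU51)),OTU67,(((OTU68,OTU37),OTU64),((OTU40,OTU44),((OTU61,OTU57),(OTU1,OTU8,OTU60)),OTU41))).
That clade contains 15 terminal taxa: OTU1, OTU21, OTU37, OTU40, OTU41, OTU44, OTU51, OTU57, OTU6, OTU60, OTU61, OTU64, OTU67, OTU68, OTU8.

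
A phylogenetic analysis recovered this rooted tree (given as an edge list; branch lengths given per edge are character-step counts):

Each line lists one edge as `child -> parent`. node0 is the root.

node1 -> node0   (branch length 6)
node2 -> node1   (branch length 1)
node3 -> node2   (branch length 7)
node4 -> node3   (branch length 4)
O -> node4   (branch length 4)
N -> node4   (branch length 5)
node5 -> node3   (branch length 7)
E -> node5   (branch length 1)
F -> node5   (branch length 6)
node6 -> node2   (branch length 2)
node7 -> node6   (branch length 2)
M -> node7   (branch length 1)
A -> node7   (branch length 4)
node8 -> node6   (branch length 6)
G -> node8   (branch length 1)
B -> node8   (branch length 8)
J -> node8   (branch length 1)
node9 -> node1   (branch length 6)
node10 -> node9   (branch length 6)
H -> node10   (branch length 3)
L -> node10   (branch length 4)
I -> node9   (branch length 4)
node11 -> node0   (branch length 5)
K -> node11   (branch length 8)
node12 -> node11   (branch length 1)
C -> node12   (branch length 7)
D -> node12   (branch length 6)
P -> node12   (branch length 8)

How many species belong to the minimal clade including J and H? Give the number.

12

The MRCA of J and H is the node subtending ((((O,N),(E,F)),((M,A),(G,B,J))),((H,L),I)).
That clade contains 12 terminal taxa: A, B, E, F, G, H, I, J, L, M, N, O.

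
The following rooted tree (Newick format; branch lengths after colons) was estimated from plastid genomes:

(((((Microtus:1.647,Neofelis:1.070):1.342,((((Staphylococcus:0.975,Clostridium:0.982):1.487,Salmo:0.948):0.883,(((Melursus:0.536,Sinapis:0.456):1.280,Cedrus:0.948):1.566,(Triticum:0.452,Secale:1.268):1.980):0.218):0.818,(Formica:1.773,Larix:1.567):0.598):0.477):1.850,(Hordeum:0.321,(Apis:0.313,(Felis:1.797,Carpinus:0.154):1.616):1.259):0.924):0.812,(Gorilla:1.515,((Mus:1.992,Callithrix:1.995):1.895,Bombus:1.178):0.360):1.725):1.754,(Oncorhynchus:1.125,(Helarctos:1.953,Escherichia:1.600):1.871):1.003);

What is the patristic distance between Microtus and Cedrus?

7.016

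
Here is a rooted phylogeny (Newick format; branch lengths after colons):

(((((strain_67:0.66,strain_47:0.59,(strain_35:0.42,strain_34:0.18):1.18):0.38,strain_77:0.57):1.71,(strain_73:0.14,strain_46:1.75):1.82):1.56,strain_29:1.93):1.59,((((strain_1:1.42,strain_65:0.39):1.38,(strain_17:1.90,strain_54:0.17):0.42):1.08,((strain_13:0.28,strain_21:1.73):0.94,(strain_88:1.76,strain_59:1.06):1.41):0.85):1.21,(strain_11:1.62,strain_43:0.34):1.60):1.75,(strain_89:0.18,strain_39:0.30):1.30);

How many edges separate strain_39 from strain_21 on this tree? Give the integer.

The MRCA of strain_39 and strain_21 is the root of the tree.
From strain_39 up to that node: 2 branches. From strain_21 up to the same node: 5 branches. Total: 2 + 5 = 7.

7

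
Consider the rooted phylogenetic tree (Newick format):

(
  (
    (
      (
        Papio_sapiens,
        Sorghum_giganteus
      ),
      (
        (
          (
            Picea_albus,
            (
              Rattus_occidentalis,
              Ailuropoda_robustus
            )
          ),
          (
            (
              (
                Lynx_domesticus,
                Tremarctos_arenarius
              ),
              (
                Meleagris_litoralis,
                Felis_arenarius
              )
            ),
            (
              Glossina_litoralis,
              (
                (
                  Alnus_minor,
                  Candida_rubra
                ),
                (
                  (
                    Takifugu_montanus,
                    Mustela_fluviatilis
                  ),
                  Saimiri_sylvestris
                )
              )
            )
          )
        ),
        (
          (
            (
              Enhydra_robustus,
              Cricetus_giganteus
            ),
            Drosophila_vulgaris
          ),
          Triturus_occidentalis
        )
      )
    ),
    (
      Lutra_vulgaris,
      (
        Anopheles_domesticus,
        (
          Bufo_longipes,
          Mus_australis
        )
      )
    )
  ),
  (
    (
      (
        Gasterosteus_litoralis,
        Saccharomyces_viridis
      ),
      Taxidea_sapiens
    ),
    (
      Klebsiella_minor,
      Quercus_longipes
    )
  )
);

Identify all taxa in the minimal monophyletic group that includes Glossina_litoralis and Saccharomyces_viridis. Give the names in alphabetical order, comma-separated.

Ailuropoda_robustus, Alnus_minor, Anopheles_domesticus, Bufo_longipes, Candida_rubra, Cricetus_giganteus, Drosophila_vulgaris, Enhydra_robustus, Felis_arenarius, Gasterosteus_litoralis, Glossina_litoralis, Klebsiella_minor, Lutra_vulgaris, Lynx_domesticus, Meleagris_litoralis, Mus_australis, Mustela_fluviatilis, Papio_sapiens, Picea_albus, Quercus_longipes, Rattus_occidentalis, Saccharomyces_viridis, Saimiri_sylvestris, Sorghum_giganteus, Takifugu_montanus, Taxidea_sapiens, Tremarctos_arenarius, Triturus_occidentalis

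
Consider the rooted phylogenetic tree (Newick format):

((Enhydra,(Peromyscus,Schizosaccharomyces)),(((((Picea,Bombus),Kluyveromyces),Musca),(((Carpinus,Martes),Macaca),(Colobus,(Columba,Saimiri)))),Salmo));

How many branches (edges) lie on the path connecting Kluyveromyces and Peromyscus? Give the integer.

8

The MRCA of Kluyveromyces and Peromyscus is the root of the tree.
From Kluyveromyces up to that node: 5 branches. From Peromyscus up to the same node: 3 branches. Total: 5 + 3 = 8.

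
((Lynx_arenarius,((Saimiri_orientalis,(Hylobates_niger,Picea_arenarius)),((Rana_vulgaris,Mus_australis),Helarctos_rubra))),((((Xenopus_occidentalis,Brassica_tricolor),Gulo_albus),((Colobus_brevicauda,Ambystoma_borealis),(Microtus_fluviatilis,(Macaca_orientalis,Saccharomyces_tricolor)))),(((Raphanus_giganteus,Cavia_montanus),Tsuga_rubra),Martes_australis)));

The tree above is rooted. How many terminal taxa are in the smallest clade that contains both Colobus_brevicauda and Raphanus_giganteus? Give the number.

12

The MRCA of Colobus_brevicauda and Raphanus_giganteus is the node subtending ((((Xenopus_occidentalis,Brassica_tricolor),Gulo_albus),((Colobus_brevicauda,Ambystoma_borealis),(Microtus_fluviatilis,(Macaca_orientalis,Saccharomyces_tricolor)))),(((Raphanus_giganteus,Cavia_montanus),Tsuga_rubra),Martes_australis)).
That clade contains 12 terminal taxa: Ambystoma_borealis, Brassica_tricolor, Cavia_montanus, Colobus_brevicauda, Gulo_albus, Macaca_orientalis, Martes_australis, Microtus_fluviatilis, Raphanus_giganteus, Saccharomyces_tricolor, Tsuga_rubra, Xenopus_occidentalis.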